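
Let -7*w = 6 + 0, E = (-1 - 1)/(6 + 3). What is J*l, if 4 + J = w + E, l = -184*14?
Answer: 117760/9 ≈ 13084.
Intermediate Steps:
E = -2/9 ≈ -0.22222
l = -2576
w = -6/7 (w = -(6 + 0)/7 = -⅐*6 = -6/7 ≈ -0.85714)
J = -320/63 (J = -4 + (-6/7 - 2/9) = -4 - 68/63 = -320/63 ≈ -5.0794)
J*l = -320/63*(-2576) = 117760/9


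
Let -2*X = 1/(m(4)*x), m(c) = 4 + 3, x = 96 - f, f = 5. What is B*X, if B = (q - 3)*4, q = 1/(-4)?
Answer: 1/98 ≈ 0.010204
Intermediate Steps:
q = -1/4 ≈ -0.25000
x = 91 (x = 96 - 1*5 = 96 - 5 = 91)
m(c) = 7
B = -13 (B = (-1/4 - 3)*4 = -13/4*4 = -13)
X = -1/1274 (X = -1/(2*(7*91)) = -1/2/637 = -1/2*1/637 = -1/1274 ≈ -0.00078493)
B*X = -13*(-1/1274) = 1/98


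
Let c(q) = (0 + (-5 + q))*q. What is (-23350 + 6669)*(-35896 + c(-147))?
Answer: 226060912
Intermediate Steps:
c(q) = q*(-5 + q) (c(q) = (-5 + q)*q = q*(-5 + q))
(-23350 + 6669)*(-35896 + c(-147)) = (-23350 + 6669)*(-35896 - 147*(-5 - 147)) = -16681*(-35896 - 147*(-152)) = -16681*(-35896 + 22344) = -16681*(-13552) = 226060912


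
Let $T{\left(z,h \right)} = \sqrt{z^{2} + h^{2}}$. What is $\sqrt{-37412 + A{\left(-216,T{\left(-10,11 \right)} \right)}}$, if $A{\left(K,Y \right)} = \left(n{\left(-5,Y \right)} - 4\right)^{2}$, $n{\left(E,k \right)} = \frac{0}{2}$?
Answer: $2 i \sqrt{9349} \approx 193.38 i$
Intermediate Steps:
$n{\left(E,k \right)} = 0$ ($n{\left(E,k \right)} = 0 \cdot \frac{1}{2} = 0$)
$T{\left(z,h \right)} = \sqrt{h^{2} + z^{2}}$
$A{\left(K,Y \right)} = 16$ ($A{\left(K,Y \right)} = \left(0 - 4\right)^{2} = \left(-4\right)^{2} = 16$)
$\sqrt{-37412 + A{\left(-216,T{\left(-10,11 \right)} \right)}} = \sqrt{-37412 + 16} = \sqrt{-37396} = 2 i \sqrt{9349}$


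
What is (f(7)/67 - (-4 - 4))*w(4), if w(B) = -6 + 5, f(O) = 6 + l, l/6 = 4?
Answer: -566/67 ≈ -8.4478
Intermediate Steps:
l = 24 (l = 6*4 = 24)
f(O) = 30 (f(O) = 6 + 24 = 30)
w(B) = -1
(f(7)/67 - (-4 - 4))*w(4) = (30/67 - (-4 - 4))*(-1) = (30*(1/67) - 1*(-8))*(-1) = (30/67 + 8)*(-1) = (566/67)*(-1) = -566/67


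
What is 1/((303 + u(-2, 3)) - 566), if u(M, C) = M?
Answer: -1/265 ≈ -0.0037736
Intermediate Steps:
1/((303 + u(-2, 3)) - 566) = 1/((303 - 2) - 566) = 1/(301 - 566) = 1/(-265) = -1/265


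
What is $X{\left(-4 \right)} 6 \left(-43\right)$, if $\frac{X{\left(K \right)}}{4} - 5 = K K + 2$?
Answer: $-23736$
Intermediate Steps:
$X{\left(K \right)} = 28 + 4 K^{2}$ ($X{\left(K \right)} = 20 + 4 \left(K K + 2\right) = 20 + 4 \left(K^{2} + 2\right) = 20 + 4 \left(2 + K^{2}\right) = 20 + \left(8 + 4 K^{2}\right) = 28 + 4 K^{2}$)
$X{\left(-4 \right)} 6 \left(-43\right) = \left(28 + 4 \left(-4\right)^{2}\right) 6 \left(-43\right) = \left(28 + 4 \cdot 16\right) 6 \left(-43\right) = \left(28 + 64\right) 6 \left(-43\right) = 92 \cdot 6 \left(-43\right) = 552 \left(-43\right) = -23736$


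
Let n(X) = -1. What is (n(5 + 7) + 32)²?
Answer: 961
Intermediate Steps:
(n(5 + 7) + 32)² = (-1 + 32)² = 31² = 961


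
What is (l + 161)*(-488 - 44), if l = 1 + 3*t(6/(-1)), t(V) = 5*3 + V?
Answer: -100548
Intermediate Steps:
t(V) = 15 + V
l = 28 (l = 1 + 3*(15 + 6/(-1)) = 1 + 3*(15 + 6*(-1)) = 1 + 3*(15 - 6) = 1 + 3*9 = 1 + 27 = 28)
(l + 161)*(-488 - 44) = (28 + 161)*(-488 - 44) = 189*(-532) = -100548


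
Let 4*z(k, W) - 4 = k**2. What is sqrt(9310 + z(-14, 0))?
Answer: 12*sqrt(65) ≈ 96.747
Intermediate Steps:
z(k, W) = 1 + k**2/4
sqrt(9310 + z(-14, 0)) = sqrt(9310 + (1 + (1/4)*(-14)**2)) = sqrt(9310 + (1 + (1/4)*196)) = sqrt(9310 + (1 + 49)) = sqrt(9310 + 50) = sqrt(9360) = 12*sqrt(65)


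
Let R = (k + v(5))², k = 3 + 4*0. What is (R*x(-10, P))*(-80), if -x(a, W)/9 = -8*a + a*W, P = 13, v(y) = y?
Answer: -2304000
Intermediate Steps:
k = 3 (k = 3 + 0 = 3)
x(a, W) = 72*a - 9*W*a (x(a, W) = -9*(-8*a + a*W) = -9*(-8*a + W*a) = 72*a - 9*W*a)
R = 64 (R = (3 + 5)² = 8² = 64)
(R*x(-10, P))*(-80) = (64*(9*(-10)*(8 - 1*13)))*(-80) = (64*(9*(-10)*(8 - 13)))*(-80) = (64*(9*(-10)*(-5)))*(-80) = (64*450)*(-80) = 28800*(-80) = -2304000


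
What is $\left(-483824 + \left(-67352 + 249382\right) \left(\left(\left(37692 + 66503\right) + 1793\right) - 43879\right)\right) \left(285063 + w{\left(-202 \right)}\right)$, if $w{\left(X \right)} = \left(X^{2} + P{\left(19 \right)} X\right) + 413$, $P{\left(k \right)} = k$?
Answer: $3645276923723132$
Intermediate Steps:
$w{\left(X \right)} = 413 + X^{2} + 19 X$ ($w{\left(X \right)} = \left(X^{2} + 19 X\right) + 413 = 413 + X^{2} + 19 X$)
$\left(-483824 + \left(-67352 + 249382\right) \left(\left(\left(37692 + 66503\right) + 1793\right) - 43879\right)\right) \left(285063 + w{\left(-202 \right)}\right) = \left(-483824 + \left(-67352 + 249382\right) \left(\left(\left(37692 + 66503\right) + 1793\right) - 43879\right)\right) \left(285063 + \left(413 + \left(-202\right)^{2} + 19 \left(-202\right)\right)\right) = \left(-483824 + 182030 \left(\left(104195 + 1793\right) - 43879\right)\right) \left(285063 + \left(413 + 40804 - 3838\right)\right) = \left(-483824 + 182030 \left(105988 - 43879\right)\right) \left(285063 + 37379\right) = \left(-483824 + 182030 \cdot 62109\right) 322442 = \left(-483824 + 11305701270\right) 322442 = 11305217446 \cdot 322442 = 3645276923723132$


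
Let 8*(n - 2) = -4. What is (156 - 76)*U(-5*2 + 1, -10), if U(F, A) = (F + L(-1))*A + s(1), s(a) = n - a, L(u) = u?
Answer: 8040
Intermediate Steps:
n = 3/2 (n = 2 + (1/8)*(-4) = 2 - 1/2 = 3/2 ≈ 1.5000)
s(a) = 3/2 - a
U(F, A) = 1/2 + A*(-1 + F) (U(F, A) = (F - 1)*A + (3/2 - 1*1) = (-1 + F)*A + (3/2 - 1) = A*(-1 + F) + 1/2 = 1/2 + A*(-1 + F))
(156 - 76)*U(-5*2 + 1, -10) = (156 - 76)*(1/2 - 1*(-10) - 10*(-5*2 + 1)) = 80*(1/2 + 10 - 10*(-10 + 1)) = 80*(1/2 + 10 - 10*(-9)) = 80*(1/2 + 10 + 90) = 80*(201/2) = 8040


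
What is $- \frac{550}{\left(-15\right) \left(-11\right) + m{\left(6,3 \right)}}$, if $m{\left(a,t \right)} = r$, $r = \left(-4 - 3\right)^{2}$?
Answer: $- \frac{275}{107} \approx -2.5701$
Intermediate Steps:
$r = 49$ ($r = \left(-7\right)^{2} = 49$)
$m{\left(a,t \right)} = 49$
$- \frac{550}{\left(-15\right) \left(-11\right) + m{\left(6,3 \right)}} = - \frac{550}{\left(-15\right) \left(-11\right) + 49} = - \frac{550}{165 + 49} = - \frac{550}{214} = \left(-550\right) \frac{1}{214} = - \frac{275}{107}$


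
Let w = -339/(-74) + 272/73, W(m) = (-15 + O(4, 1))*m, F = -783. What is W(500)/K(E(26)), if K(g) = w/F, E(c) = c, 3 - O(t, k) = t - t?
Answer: 203028768/359 ≈ 5.6554e+5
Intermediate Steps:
O(t, k) = 3 (O(t, k) = 3 - (t - t) = 3 - 1*0 = 3 + 0 = 3)
W(m) = -12*m (W(m) = (-15 + 3)*m = -12*m)
w = 44875/5402 (w = -339*(-1/74) + 272*(1/73) = 339/74 + 272/73 = 44875/5402 ≈ 8.3071)
K(g) = -44875/4229766 (K(g) = (44875/5402)/(-783) = (44875/5402)*(-1/783) = -44875/4229766)
W(500)/K(E(26)) = (-12*500)/(-44875/4229766) = -6000*(-4229766/44875) = 203028768/359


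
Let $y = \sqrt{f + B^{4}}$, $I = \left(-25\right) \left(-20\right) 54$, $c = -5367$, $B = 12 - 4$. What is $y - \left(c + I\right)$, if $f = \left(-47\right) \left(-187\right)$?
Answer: $-21633 + \sqrt{12885} \approx -21520.0$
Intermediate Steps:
$B = 8$
$f = 8789$
$I = 27000$ ($I = 500 \cdot 54 = 27000$)
$y = \sqrt{12885}$ ($y = \sqrt{8789 + 8^{4}} = \sqrt{8789 + 4096} = \sqrt{12885} \approx 113.51$)
$y - \left(c + I\right) = \sqrt{12885} - \left(-5367 + 27000\right) = \sqrt{12885} - 21633 = -21633 + \sqrt{12885}$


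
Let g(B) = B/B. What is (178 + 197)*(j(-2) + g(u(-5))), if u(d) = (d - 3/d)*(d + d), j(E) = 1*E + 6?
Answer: 1875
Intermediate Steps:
j(E) = 6 + E (j(E) = E + 6 = 6 + E)
u(d) = 2*d*(d - 3/d) (u(d) = (d - 3/d)*(2*d) = 2*d*(d - 3/d))
g(B) = 1
(178 + 197)*(j(-2) + g(u(-5))) = (178 + 197)*((6 - 2) + 1) = 375*(4 + 1) = 375*5 = 1875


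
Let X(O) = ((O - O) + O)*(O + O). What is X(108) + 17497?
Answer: 40825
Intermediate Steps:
X(O) = 2*O² (X(O) = (0 + O)*(2*O) = O*(2*O) = 2*O²)
X(108) + 17497 = 2*108² + 17497 = 2*11664 + 17497 = 23328 + 17497 = 40825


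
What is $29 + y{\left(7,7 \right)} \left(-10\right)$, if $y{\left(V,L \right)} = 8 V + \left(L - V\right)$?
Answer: $-531$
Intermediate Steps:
$y{\left(V,L \right)} = L + 7 V$
$29 + y{\left(7,7 \right)} \left(-10\right) = 29 + \left(7 + 7 \cdot 7\right) \left(-10\right) = 29 + \left(7 + 49\right) \left(-10\right) = 29 + 56 \left(-10\right) = 29 - 560 = -531$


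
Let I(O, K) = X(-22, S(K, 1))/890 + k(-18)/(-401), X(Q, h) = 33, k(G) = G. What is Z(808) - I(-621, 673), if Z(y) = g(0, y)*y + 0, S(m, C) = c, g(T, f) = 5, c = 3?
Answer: 1441806347/356890 ≈ 4039.9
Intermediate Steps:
S(m, C) = 3
Z(y) = 5*y (Z(y) = 5*y + 0 = 5*y)
I(O, K) = 29253/356890 (I(O, K) = 33/890 - 18/(-401) = 33*(1/890) - 18*(-1/401) = 33/890 + 18/401 = 29253/356890)
Z(808) - I(-621, 673) = 5*808 - 1*29253/356890 = 4040 - 29253/356890 = 1441806347/356890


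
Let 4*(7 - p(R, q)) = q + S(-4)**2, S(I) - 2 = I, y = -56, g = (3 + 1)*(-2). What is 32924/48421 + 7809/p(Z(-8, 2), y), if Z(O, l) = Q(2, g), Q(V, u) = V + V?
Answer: 378778069/968420 ≈ 391.13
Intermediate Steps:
g = -8 (g = 4*(-2) = -8)
S(I) = 2 + I
Q(V, u) = 2*V
Z(O, l) = 4 (Z(O, l) = 2*2 = 4)
p(R, q) = 6 - q/4 (p(R, q) = 7 - (q + (2 - 4)**2)/4 = 7 - (q + (-2)**2)/4 = 7 - (q + 4)/4 = 7 - (4 + q)/4 = 7 + (-1 - q/4) = 6 - q/4)
32924/48421 + 7809/p(Z(-8, 2), y) = 32924/48421 + 7809/(6 - 1/4*(-56)) = 32924*(1/48421) + 7809/(6 + 14) = 32924/48421 + 7809/20 = 378778069/968420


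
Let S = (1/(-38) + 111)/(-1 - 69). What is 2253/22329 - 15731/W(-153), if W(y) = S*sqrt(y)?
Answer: 751/7443 - 41844460*I*sqrt(17)/215067 ≈ 0.1009 - 802.21*I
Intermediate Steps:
S = -4217/2660 (S = (-1/38 + 111)/(-70) = (4217/38)*(-1/70) = -4217/2660 ≈ -1.5853)
W(y) = -4217*sqrt(y)/2660
2253/22329 - 15731/W(-153) = 2253/22329 - 15731*2660*I*sqrt(17)/215067 = 2253*(1/22329) - 15731*2660*I*sqrt(17)/215067 = 751/7443 - 15731*2660*I*sqrt(17)/215067 = 751/7443 - 41844460*I*sqrt(17)/215067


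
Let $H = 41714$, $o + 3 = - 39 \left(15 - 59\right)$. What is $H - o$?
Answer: $40001$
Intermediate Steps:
$o = 1713$ ($o = -3 - 39 \left(15 - 59\right) = -3 - -1716 = -3 + 1716 = 1713$)
$H - o = 41714 - 1713 = 40001$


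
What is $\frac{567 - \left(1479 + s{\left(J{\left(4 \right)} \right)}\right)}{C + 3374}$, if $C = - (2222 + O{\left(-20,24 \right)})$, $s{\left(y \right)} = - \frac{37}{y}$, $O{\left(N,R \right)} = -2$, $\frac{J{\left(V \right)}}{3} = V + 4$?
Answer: $- \frac{21851}{27696} \approx -0.78896$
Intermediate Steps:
$J{\left(V \right)} = 12 + 3 V$ ($J{\left(V \right)} = 3 \left(V + 4\right) = 3 \left(4 + V\right) = 12 + 3 V$)
$C = -2220$ ($C = - (2222 - 2) = \left(-1\right) 2220 = -2220$)
$\frac{567 - \left(1479 + s{\left(J{\left(4 \right)} \right)}\right)}{C + 3374} = \frac{567 - \left(1479 - \frac{37}{12 + 3 \cdot 4}\right)}{-2220 + 3374} = \frac{567 - \left(1479 - \frac{37}{12 + 12}\right)}{1154} = \left(567 - \left(1479 - \frac{37}{24}\right)\right) \frac{1}{1154} = \left(567 - \frac{35459}{24}\right) \frac{1}{1154} = \left(- \frac{21851}{24}\right) \frac{1}{1154} = - \frac{21851}{27696}$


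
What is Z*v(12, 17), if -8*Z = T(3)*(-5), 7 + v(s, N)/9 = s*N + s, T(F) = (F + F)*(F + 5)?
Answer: 56430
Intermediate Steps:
T(F) = 2*F*(5 + F) (T(F) = (2*F)*(5 + F) = 2*F*(5 + F))
v(s, N) = -63 + 9*s + 9*N*s (v(s, N) = -63 + 9*(s*N + s) = -63 + 9*(N*s + s) = -63 + 9*(s + N*s) = -63 + (9*s + 9*N*s) = -63 + 9*s + 9*N*s)
Z = 30 (Z = -2*3*(5 + 3)*(-5)/8 = -2*3*8*(-5)/8 = -6*(-5) = -⅛*(-240) = 30)
Z*v(12, 17) = 30*(-63 + 9*12 + 9*17*12) = 30*(-63 + 108 + 1836) = 30*1881 = 56430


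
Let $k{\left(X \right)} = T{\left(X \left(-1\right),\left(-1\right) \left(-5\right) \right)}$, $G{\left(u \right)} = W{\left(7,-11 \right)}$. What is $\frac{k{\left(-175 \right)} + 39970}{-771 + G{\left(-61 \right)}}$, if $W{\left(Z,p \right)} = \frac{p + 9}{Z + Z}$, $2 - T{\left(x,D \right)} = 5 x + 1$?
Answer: $- \frac{136836}{2699} \approx -50.699$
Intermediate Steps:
$T{\left(x,D \right)} = 1 - 5 x$ ($T{\left(x,D \right)} = 2 - \left(5 x + 1\right) = 2 - \left(1 + 5 x\right) = 1 - 5 x$)
$W{\left(Z,p \right)} = \frac{9 + p}{2 Z}$
$G{\left(u \right)} = - \frac{1}{7}$ ($G{\left(u \right)} = \frac{9 - 11}{2 \cdot 7} = \frac{1}{2} \cdot \frac{1}{7} \left(-2\right) = - \frac{1}{7}$)
$k{\left(X \right)} = 1 + 5 X$ ($k{\left(X \right)} = 1 - 5 X \left(-1\right) = 1 - 5 \left(- X\right) = 1 + 5 X$)
$\frac{k{\left(-175 \right)} + 39970}{-771 + G{\left(-61 \right)}} = \frac{\left(1 + 5 \left(-175\right)\right) + 39970}{-771 - \frac{1}{7}} = \frac{\left(1 - 875\right) + 39970}{- \frac{5398}{7}} = \left(-874 + 39970\right) \left(- \frac{7}{5398}\right) = 39096 \left(- \frac{7}{5398}\right) = - \frac{136836}{2699}$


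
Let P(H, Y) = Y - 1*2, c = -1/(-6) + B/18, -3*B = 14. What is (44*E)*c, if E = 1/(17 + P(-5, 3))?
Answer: -55/243 ≈ -0.22634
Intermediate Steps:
B = -14/3 (B = -⅓*14 = -14/3 ≈ -4.6667)
c = -5/54 (c = -1/(-6) - 14/3/18 = -1*(-⅙) - 14/3*1/18 = ⅙ - 7/27 = -5/54 ≈ -0.092593)
P(H, Y) = -2 + Y (P(H, Y) = Y - 2 = -2 + Y)
E = 1/18 (E = 1/(17 + (-2 + 3)) = 1/(17 + 1) = 1/18 ≈ 0.055556)
(44*E)*c = (44*(1/18))*(-5/54) = (22/9)*(-5/54) = -55/243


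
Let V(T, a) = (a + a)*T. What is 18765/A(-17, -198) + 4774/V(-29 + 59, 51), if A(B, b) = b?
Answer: -784384/8415 ≈ -93.213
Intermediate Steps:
V(T, a) = 2*T*a (V(T, a) = (2*a)*T = 2*T*a)
18765/A(-17, -198) + 4774/V(-29 + 59, 51) = 18765/(-198) + 4774/((2*(-29 + 59)*51)) = 18765*(-1/198) + 4774/((2*30*51)) = -2085/22 + 4774/3060 = -2085/22 + 4774*(1/3060) = -2085/22 + 2387/1530 = -784384/8415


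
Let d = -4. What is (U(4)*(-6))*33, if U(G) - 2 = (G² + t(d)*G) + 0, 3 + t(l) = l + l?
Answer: 5148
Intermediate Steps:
t(l) = -3 + 2*l (t(l) = -3 + (l + l) = -3 + 2*l)
U(G) = 2 + G² - 11*G (U(G) = 2 + ((G² + (-3 + 2*(-4))*G) + 0) = 2 + ((G² + (-3 - 8)*G) + 0) = 2 + ((G² - 11*G) + 0) = 2 + (G² - 11*G) = 2 + G² - 11*G)
(U(4)*(-6))*33 = ((2 + 4² - 11*4)*(-6))*33 = ((2 + 16 - 44)*(-6))*33 = -26*(-6)*33 = 156*33 = 5148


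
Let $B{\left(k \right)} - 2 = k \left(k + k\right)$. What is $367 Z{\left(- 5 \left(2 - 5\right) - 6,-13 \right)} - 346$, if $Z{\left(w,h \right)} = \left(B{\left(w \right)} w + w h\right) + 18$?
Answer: $505013$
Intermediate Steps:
$B{\left(k \right)} = 2 + 2 k^{2}$ ($B{\left(k \right)} = 2 + k \left(k + k\right) = 2 + k 2 k = 2 + 2 k^{2}$)
$Z{\left(w,h \right)} = 18 + h w + w \left(2 + 2 w^{2}\right)$ ($Z{\left(w,h \right)} = \left(\left(2 + 2 w^{2}\right) w + w h\right) + 18 = \left(w \left(2 + 2 w^{2}\right) + h w\right) + 18 = \left(h w + w \left(2 + 2 w^{2}\right)\right) + 18 = 18 + h w + w \left(2 + 2 w^{2}\right)$)
$367 Z{\left(- 5 \left(2 - 5\right) - 6,-13 \right)} - 346 = 367 \left(18 - 13 \left(- 5 \left(2 - 5\right) - 6\right) + 2 \left(- 5 \left(2 - 5\right) - 6\right) \left(1 + \left(- 5 \left(2 - 5\right) - 6\right)^{2}\right)\right) - 346 = 367 \left(18 - 13 \left(\left(-5\right) \left(-3\right) - 6\right) + 2 \left(\left(-5\right) \left(-3\right) - 6\right) \left(1 + \left(\left(-5\right) \left(-3\right) - 6\right)^{2}\right)\right) - 346 = 367 \left(18 - 13 \left(15 - 6\right) + 2 \left(15 - 6\right) \left(1 + \left(15 - 6\right)^{2}\right)\right) - 346 = 367 \left(18 - 117 + 2 \cdot 9 \left(1 + 9^{2}\right)\right) - 346 = 367 \left(18 - 117 + 2 \cdot 9 \left(1 + 81\right)\right) - 346 = 367 \left(18 - 117 + 2 \cdot 9 \cdot 82\right) - 346 = 367 \left(18 - 117 + 1476\right) - 346 = 367 \cdot 1377 - 346 = 505359 - 346 = 505013$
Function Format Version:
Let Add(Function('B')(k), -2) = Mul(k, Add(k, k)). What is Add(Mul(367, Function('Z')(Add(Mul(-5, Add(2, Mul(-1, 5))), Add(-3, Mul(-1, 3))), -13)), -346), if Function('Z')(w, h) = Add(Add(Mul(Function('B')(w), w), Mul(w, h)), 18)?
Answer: 505013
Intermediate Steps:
Function('B')(k) = Add(2, Mul(2, Pow(k, 2))) (Function('B')(k) = Add(2, Mul(k, Add(k, k))) = Add(2, Mul(k, Mul(2, k))) = Add(2, Mul(2, Pow(k, 2))))
Function('Z')(w, h) = Add(18, Mul(h, w), Mul(w, Add(2, Mul(2, Pow(w, 2))))) (Function('Z')(w, h) = Add(Add(Mul(Add(2, Mul(2, Pow(w, 2))), w), Mul(w, h)), 18) = Add(Add(Mul(w, Add(2, Mul(2, Pow(w, 2)))), Mul(h, w)), 18) = Add(Add(Mul(h, w), Mul(w, Add(2, Mul(2, Pow(w, 2))))), 18) = Add(18, Mul(h, w), Mul(w, Add(2, Mul(2, Pow(w, 2))))))
Add(Mul(367, Function('Z')(Add(Mul(-5, Add(2, Mul(-1, 5))), Add(-3, Mul(-1, 3))), -13)), -346) = Add(Mul(367, Add(18, Mul(-13, Add(Mul(-5, Add(2, Mul(-1, 5))), Add(-3, Mul(-1, 3)))), Mul(2, Add(Mul(-5, Add(2, Mul(-1, 5))), Add(-3, Mul(-1, 3))), Add(1, Pow(Add(Mul(-5, Add(2, Mul(-1, 5))), Add(-3, Mul(-1, 3))), 2))))), -346) = Add(Mul(367, Add(18, Mul(-13, Add(Mul(-5, Add(2, -5)), Add(-3, -3))), Mul(2, Add(Mul(-5, Add(2, -5)), Add(-3, -3)), Add(1, Pow(Add(Mul(-5, Add(2, -5)), Add(-3, -3)), 2))))), -346) = Add(Mul(367, Add(18, Mul(-13, Add(Mul(-5, -3), -6)), Mul(2, Add(Mul(-5, -3), -6), Add(1, Pow(Add(Mul(-5, -3), -6), 2))))), -346) = Add(Mul(367, Add(18, Mul(-13, Add(15, -6)), Mul(2, Add(15, -6), Add(1, Pow(Add(15, -6), 2))))), -346) = Add(Mul(367, Add(18, Mul(-13, 9), Mul(2, 9, Add(1, Pow(9, 2))))), -346) = Add(Mul(367, Add(18, -117, Mul(2, 9, Add(1, 81)))), -346) = Add(Mul(367, Add(18, -117, Mul(2, 9, 82))), -346) = Add(Mul(367, Add(18, -117, 1476)), -346) = Add(Mul(367, 1377), -346) = Add(505359, -346) = 505013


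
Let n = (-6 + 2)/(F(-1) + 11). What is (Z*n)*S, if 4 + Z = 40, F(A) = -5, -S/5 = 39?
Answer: 4680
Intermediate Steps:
S = -195 (S = -5*39 = -195)
Z = 36 (Z = -4 + 40 = 36)
n = -⅔ (n = (-6 + 2)/(-5 + 11) = -4/6 = -4*⅙ = -⅔ ≈ -0.66667)
(Z*n)*S = (36*(-⅔))*(-195) = -24*(-195) = 4680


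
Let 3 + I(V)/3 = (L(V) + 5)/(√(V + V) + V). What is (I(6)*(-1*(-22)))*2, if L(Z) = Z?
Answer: -33 - 121*√3 ≈ -242.58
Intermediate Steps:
I(V) = -9 + 3*(5 + V)/(V + √2*√V) (I(V) = -9 + 3*((V + 5)/(√(V + V) + V)) = -9 + 3*((5 + V)/(√(2*V) + V)) = -9 + 3*((5 + V)/(√2*√V + V)) = -9 + 3*((5 + V)/(V + √2*√V)) = -9 + 3*(5 + V)/(V + √2*√V))
(I(6)*(-1*(-22)))*2 = ((3*(5 - 2*6 - 3*√2*√6)/(6 + √2*√6))*(-1*(-22)))*2 = ((3*(5 - 12 - 6*√3)/(6 + 2*√3))*22)*2 = ((3*(-7 - 6*√3)/(6 + 2*√3))*22)*2 = (66*(-7 - 6*√3)/(6 + 2*√3))*2 = 132*(-7 - 6*√3)/(6 + 2*√3)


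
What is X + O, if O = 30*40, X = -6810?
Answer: -5610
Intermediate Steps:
O = 1200
X + O = -6810 + 1200 = -5610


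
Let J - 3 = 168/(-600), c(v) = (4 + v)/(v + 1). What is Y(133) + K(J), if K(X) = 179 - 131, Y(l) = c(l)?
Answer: 6569/134 ≈ 49.022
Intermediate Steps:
c(v) = (4 + v)/(1 + v)
Y(l) = (4 + l)/(1 + l)
J = 68/25 (J = 3 + 168/(-600) = 3 + 168*(-1/600) = 3 - 7/25 = 68/25 ≈ 2.7200)
K(X) = 48
Y(133) + K(J) = (4 + 133)/(1 + 133) + 48 = 137/134 + 48 = 6569/134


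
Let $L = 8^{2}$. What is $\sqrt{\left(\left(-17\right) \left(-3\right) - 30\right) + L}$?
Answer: $\sqrt{85} \approx 9.2195$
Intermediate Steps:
$L = 64$
$\sqrt{\left(\left(-17\right) \left(-3\right) - 30\right) + L} = \sqrt{\left(\left(-17\right) \left(-3\right) - 30\right) + 64} = \sqrt{\left(51 - 30\right) + 64} = \sqrt{21 + 64} = \sqrt{85}$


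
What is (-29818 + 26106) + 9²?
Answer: -3631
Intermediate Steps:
(-29818 + 26106) + 9² = -3712 + 81 = -3631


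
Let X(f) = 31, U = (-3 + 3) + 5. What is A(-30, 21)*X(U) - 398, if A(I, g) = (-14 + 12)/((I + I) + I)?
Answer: -17879/45 ≈ -397.31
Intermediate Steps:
U = 5 (U = 0 + 5 = 5)
A(I, g) = -2/(3*I) (A(I, g) = -2/(2*I + I) = -2*1/(3*I) = -2/(3*I))
A(-30, 21)*X(U) - 398 = -2/3/(-30)*31 - 398 = -2/3*(-1/30)*31 - 398 = (1/45)*31 - 398 = 31/45 - 398 = -17879/45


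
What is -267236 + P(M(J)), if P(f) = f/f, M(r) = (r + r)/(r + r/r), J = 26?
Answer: -267235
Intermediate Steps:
M(r) = 2*r/(1 + r) (M(r) = (2*r)/(r + 1) = (2*r)/(1 + r) = 2*r/(1 + r))
P(f) = 1
-267236 + P(M(J)) = -267236 + 1 = -267235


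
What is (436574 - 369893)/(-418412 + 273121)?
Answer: -66681/145291 ≈ -0.45895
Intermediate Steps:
(436574 - 369893)/(-418412 + 273121) = 66681/(-145291) = 66681*(-1/145291) = -66681/145291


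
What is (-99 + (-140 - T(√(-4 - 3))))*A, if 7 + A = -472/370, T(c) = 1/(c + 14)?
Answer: 10614423/5365 - 1531*I*√7/37555 ≈ 1978.5 - 0.10786*I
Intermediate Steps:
T(c) = 1/(14 + c)
A = -1531/185 (A = -7 - 472/370 = -7 - 472*1/370 = -7 - 236/185 = -1531/185 ≈ -8.2757)
(-99 + (-140 - T(√(-4 - 3))))*A = (-99 + (-140 - 1/(14 + √(-4 - 3))))*(-1531/185) = (-99 + (-140 - 1/(14 + √(-7))))*(-1531/185) = (-99 + (-140 - 1/(14 + I*√7)))*(-1531/185) = (-239 - 1/(14 + I*√7))*(-1531/185) = 365909/185 + 1531/(185*(14 + I*√7))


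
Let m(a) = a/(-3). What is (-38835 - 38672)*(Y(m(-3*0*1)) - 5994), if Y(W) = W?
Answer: 464576958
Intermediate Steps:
m(a) = -a/3 (m(a) = a*(-1/3) = -a/3)
(-38835 - 38672)*(Y(m(-3*0*1)) - 5994) = (-38835 - 38672)*(-(-3*0)/3 - 5994) = -77507*(-0 - 5994) = -77507*(-1/3*0 - 5994) = -77507*(0 - 5994) = -77507*(-5994) = 464576958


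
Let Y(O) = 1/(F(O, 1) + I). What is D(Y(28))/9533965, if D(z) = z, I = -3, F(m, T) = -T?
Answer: -1/38135860 ≈ -2.6222e-8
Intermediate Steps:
Y(O) = -¼ (Y(O) = 1/(-1*1 - 3) = 1/(-1 - 3) = 1/(-4) = -¼)
D(Y(28))/9533965 = -¼/9533965 = -¼*1/9533965 = -1/38135860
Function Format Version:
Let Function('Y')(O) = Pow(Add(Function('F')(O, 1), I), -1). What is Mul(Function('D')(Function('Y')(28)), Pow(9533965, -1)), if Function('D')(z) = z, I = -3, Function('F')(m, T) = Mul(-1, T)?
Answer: Rational(-1, 38135860) ≈ -2.6222e-8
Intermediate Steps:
Function('Y')(O) = Rational(-1, 4) (Function('Y')(O) = Pow(Add(Mul(-1, 1), -3), -1) = Pow(Add(-1, -3), -1) = Pow(-4, -1) = Rational(-1, 4))
Mul(Function('D')(Function('Y')(28)), Pow(9533965, -1)) = Mul(Rational(-1, 4), Pow(9533965, -1)) = Mul(Rational(-1, 4), Rational(1, 9533965)) = Rational(-1, 38135860)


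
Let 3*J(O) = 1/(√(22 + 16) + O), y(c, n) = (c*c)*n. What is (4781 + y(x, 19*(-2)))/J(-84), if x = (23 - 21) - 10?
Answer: -591948 + 7047*√38 ≈ -5.4851e+5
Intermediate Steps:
x = -8 (x = 2 - 10 = -8)
y(c, n) = n*c² (y(c, n) = c²*n = n*c²)
J(O) = 1/(3*(O + √38)) (J(O) = 1/(3*(√(22 + 16) + O)) = 1/(3*(√38 + O)) = 1/(3*(O + √38)))
(4781 + y(x, 19*(-2)))/J(-84) = (4781 + (19*(-2))*(-8)²)/((1/(3*(-84 + √38)))) = (4781 - 38*64)*(-252 + 3*√38) = (4781 - 2432)*(-252 + 3*√38) = 2349*(-252 + 3*√38) = -591948 + 7047*√38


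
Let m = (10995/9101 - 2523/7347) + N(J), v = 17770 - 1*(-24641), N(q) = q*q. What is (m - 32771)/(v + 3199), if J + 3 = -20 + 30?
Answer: -364650041582/508285798945 ≈ -0.71741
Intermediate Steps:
J = 7 (J = -3 + (-20 + 30) = -3 + 10 = 7)
N(q) = q²
v = 42411 (v = 17770 + 24641 = 42411)
m = 1111401915/22288349 (m = (10995/9101 - 2523/7347) + 7² = (10995*(1/9101) - 2523*1/7347) + 49 = (10995/9101 - 841/2449) + 49 = 19272814/22288349 + 49 = 1111401915/22288349 ≈ 49.865)
(m - 32771)/(v + 3199) = (1111401915/22288349 - 32771)/(42411 + 3199) = -729300083164/22288349/45610 = -729300083164/22288349*1/45610 = -364650041582/508285798945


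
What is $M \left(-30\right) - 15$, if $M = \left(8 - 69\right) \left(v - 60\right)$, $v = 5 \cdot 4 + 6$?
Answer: $-62235$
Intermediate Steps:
$v = 26$ ($v = 20 + 6 = 26$)
$M = 2074$ ($M = \left(8 - 69\right) \left(26 - 60\right) = \left(-61\right) \left(-34\right) = 2074$)
$M \left(-30\right) - 15 = 2074 \left(-30\right) - 15 = -62220 - 15 = -62235$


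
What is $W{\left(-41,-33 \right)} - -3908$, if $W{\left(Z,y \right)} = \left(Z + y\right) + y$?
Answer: $3801$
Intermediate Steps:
$W{\left(Z,y \right)} = Z + 2 y$
$W{\left(-41,-33 \right)} - -3908 = \left(-41 + 2 \left(-33\right)\right) - -3908 = \left(-41 - 66\right) + 3908 = -107 + 3908 = 3801$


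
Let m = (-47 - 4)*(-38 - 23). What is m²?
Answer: 9678321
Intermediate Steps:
m = 3111 (m = -51*(-61) = 3111)
m² = 3111² = 9678321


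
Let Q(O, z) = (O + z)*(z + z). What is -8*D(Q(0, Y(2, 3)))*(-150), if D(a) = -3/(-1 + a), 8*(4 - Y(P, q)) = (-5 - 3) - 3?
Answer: -115200/1817 ≈ -63.401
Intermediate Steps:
Y(P, q) = 43/8 (Y(P, q) = 4 - ((-5 - 3) - 3)/8 = 4 - (-8 - 3)/8 = 4 - ⅛*(-11) = 4 + 11/8 = 43/8)
Q(O, z) = 2*z*(O + z) (Q(O, z) = (O + z)*(2*z) = 2*z*(O + z))
-8*D(Q(0, Y(2, 3)))*(-150) = -(-24)/(-1 + 2*(43/8)*(0 + 43/8))*(-150) = -(-24)/(-1 + 2*(43/8)*(43/8))*(-150) = -(-24)/(-1 + 1849/32)*(-150) = -(-24)/1817/32*(-150) = -(-24)*32/1817*(-150) = -8*(-96/1817)*(-150) = (768/1817)*(-150) = -115200/1817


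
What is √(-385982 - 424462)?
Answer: 2*I*√202611 ≈ 900.25*I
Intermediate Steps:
√(-385982 - 424462) = √(-810444) = 2*I*√202611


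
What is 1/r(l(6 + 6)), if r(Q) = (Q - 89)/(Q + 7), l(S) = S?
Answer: -19/77 ≈ -0.24675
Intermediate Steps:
r(Q) = (-89 + Q)/(7 + Q)
1/r(l(6 + 6)) = 1/((-89 + (6 + 6))/(7 + (6 + 6))) = 1/((-89 + 12)/(7 + 12)) = 1/(-77/19) = -19/77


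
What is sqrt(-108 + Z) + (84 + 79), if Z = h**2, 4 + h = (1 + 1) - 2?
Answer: 163 + 2*I*sqrt(23) ≈ 163.0 + 9.5917*I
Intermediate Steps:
h = -4 (h = -4 + ((1 + 1) - 2) = -4 + (2 - 2) = -4 + 0 = -4)
Z = 16 (Z = (-4)**2 = 16)
sqrt(-108 + Z) + (84 + 79) = sqrt(-108 + 16) + (84 + 79) = sqrt(-92) + 163 = 2*I*sqrt(23) + 163 = 163 + 2*I*sqrt(23)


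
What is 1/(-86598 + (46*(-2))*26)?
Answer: -1/88990 ≈ -1.1237e-5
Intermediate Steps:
1/(-86598 + (46*(-2))*26) = 1/(-86598 - 92*26) = 1/(-86598 - 2392) = 1/(-88990) = -1/88990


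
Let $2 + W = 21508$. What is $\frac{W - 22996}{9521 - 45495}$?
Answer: $\frac{745}{17987} \approx 0.041419$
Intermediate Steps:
$W = 21506$ ($W = -2 + 21508 = 21506$)
$\frac{W - 22996}{9521 - 45495} = \frac{21506 - 22996}{9521 - 45495} = - \frac{1490}{-35974} = \left(-1490\right) \left(- \frac{1}{35974}\right) = \frac{745}{17987}$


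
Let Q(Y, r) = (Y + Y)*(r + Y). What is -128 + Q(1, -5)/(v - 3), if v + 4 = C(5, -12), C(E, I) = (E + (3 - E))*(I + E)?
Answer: -894/7 ≈ -127.71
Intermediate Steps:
C(E, I) = 3*E + 3*I (C(E, I) = 3*(E + I) = 3*E + 3*I)
v = -25 (v = -4 + (3*5 + 3*(-12)) = -4 + (15 - 36) = -4 - 21 = -25)
Q(Y, r) = 2*Y*(Y + r) (Q(Y, r) = (2*Y)*(Y + r) = 2*Y*(Y + r))
-128 + Q(1, -5)/(v - 3) = -128 + (2*1*(1 - 5))/(-25 - 3) = -128 + (2*1*(-4))/(-28) = -128 - 8*(-1/28) = -128 + 2/7 = -894/7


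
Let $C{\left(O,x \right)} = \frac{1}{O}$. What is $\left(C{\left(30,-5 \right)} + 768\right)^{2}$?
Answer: $\frac{530887681}{900} \approx 5.8988 \cdot 10^{5}$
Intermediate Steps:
$\left(C{\left(30,-5 \right)} + 768\right)^{2} = \left(\frac{1}{30} + 768\right)^{2} = \left(\frac{23041}{30}\right)^{2} = \frac{530887681}{900}$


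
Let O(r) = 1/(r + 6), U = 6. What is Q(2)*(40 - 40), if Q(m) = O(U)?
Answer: 0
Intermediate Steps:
O(r) = 1/(6 + r)
Q(m) = 1/12 (Q(m) = 1/(6 + 6) = 1/12)
Q(2)*(40 - 40) = (40 - 40)/12 = (1/12)*0 = 0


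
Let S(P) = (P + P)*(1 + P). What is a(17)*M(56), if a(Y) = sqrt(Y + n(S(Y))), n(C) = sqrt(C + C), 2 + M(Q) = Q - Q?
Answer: -2*sqrt(17 + 6*sqrt(34)) ≈ -14.420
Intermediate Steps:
S(P) = 2*P*(1 + P) (S(P) = (2*P)*(1 + P) = 2*P*(1 + P))
M(Q) = -2 (M(Q) = -2 + (Q - Q) = -2 + 0 = -2)
n(C) = sqrt(2)*sqrt(C) (n(C) = sqrt(2*C) = sqrt(2)*sqrt(C))
a(Y) = sqrt(Y + 2*sqrt(Y*(1 + Y))) (a(Y) = sqrt(Y + sqrt(2)*sqrt(2*Y*(1 + Y))) = sqrt(Y + sqrt(2)*(sqrt(2)*sqrt(Y*(1 + Y)))) = sqrt(Y + 2*sqrt(Y*(1 + Y))))
a(17)*M(56) = sqrt(17 + 2*sqrt(17*(1 + 17)))*(-2) = sqrt(17 + 2*sqrt(17*18))*(-2) = sqrt(17 + 2*sqrt(306))*(-2) = sqrt(17 + 2*(3*sqrt(34)))*(-2) = sqrt(17 + 6*sqrt(34))*(-2) = -2*sqrt(17 + 6*sqrt(34))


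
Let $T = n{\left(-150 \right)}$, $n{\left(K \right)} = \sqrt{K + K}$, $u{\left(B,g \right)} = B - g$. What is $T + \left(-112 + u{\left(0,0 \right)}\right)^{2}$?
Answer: $12544 + 10 i \sqrt{3} \approx 12544.0 + 17.32 i$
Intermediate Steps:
$n{\left(K \right)} = \sqrt{2} \sqrt{K}$ ($n{\left(K \right)} = \sqrt{2 K} = \sqrt{2} \sqrt{K}$)
$T = 10 i \sqrt{3}$ ($T = \sqrt{2} \sqrt{-150} = \sqrt{2} \cdot 5 i \sqrt{6} = 10 i \sqrt{3} \approx 17.32 i$)
$T + \left(-112 + u{\left(0,0 \right)}\right)^{2} = 10 i \sqrt{3} + \left(-112 + \left(0 - 0\right)\right)^{2} = 10 i \sqrt{3} + \left(-112 + \left(0 + 0\right)\right)^{2} = 10 i \sqrt{3} + \left(-112 + 0\right)^{2} = 10 i \sqrt{3} + \left(-112\right)^{2} = 10 i \sqrt{3} + 12544 = 12544 + 10 i \sqrt{3}$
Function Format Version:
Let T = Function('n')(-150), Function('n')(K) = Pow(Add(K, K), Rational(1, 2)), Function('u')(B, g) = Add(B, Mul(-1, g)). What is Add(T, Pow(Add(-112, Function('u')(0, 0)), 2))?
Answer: Add(12544, Mul(10, I, Pow(3, Rational(1, 2)))) ≈ Add(12544., Mul(17.320, I))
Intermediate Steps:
Function('n')(K) = Mul(Pow(2, Rational(1, 2)), Pow(K, Rational(1, 2))) (Function('n')(K) = Pow(Mul(2, K), Rational(1, 2)) = Mul(Pow(2, Rational(1, 2)), Pow(K, Rational(1, 2))))
T = Mul(10, I, Pow(3, Rational(1, 2))) (T = Mul(Pow(2, Rational(1, 2)), Pow(-150, Rational(1, 2))) = Mul(Pow(2, Rational(1, 2)), Mul(5, I, Pow(6, Rational(1, 2)))) = Mul(10, I, Pow(3, Rational(1, 2))) ≈ Mul(17.320, I))
Add(T, Pow(Add(-112, Function('u')(0, 0)), 2)) = Add(Mul(10, I, Pow(3, Rational(1, 2))), Pow(Add(-112, Add(0, Mul(-1, 0))), 2)) = Add(Mul(10, I, Pow(3, Rational(1, 2))), Pow(Add(-112, Add(0, 0)), 2)) = Add(Mul(10, I, Pow(3, Rational(1, 2))), Pow(Add(-112, 0), 2)) = Add(Mul(10, I, Pow(3, Rational(1, 2))), Pow(-112, 2)) = Add(Mul(10, I, Pow(3, Rational(1, 2))), 12544) = Add(12544, Mul(10, I, Pow(3, Rational(1, 2))))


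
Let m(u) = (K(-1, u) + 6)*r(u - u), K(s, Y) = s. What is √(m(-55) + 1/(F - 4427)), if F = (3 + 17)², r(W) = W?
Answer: I*√4027/4027 ≈ 0.015758*I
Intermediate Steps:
m(u) = 0 (m(u) = (-1 + 6)*(u - u) = 5*0 = 0)
F = 400 (F = 20² = 400)
√(m(-55) + 1/(F - 4427)) = √(0 + 1/(400 - 4427)) = √(0 + 1/(-4027)) = √(0 - 1/4027) = √(-1/4027) = I*√4027/4027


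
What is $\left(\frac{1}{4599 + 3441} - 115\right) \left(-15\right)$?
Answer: $\frac{924599}{536} \approx 1725.0$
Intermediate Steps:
$\left(\frac{1}{4599 + 3441} - 115\right) \left(-15\right) = \left(\frac{1}{8040} - 115\right) \left(-15\right) = \left(- \frac{924599}{8040}\right) \left(-15\right) = \frac{924599}{536}$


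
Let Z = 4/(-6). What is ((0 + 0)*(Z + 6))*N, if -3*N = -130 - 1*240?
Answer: 0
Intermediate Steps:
Z = -2/3 (Z = 4*(-1/6) = -2/3 ≈ -0.66667)
N = 370/3 (N = -(-130 - 1*240)/3 = -(-130 - 240)/3 = -1/3*(-370) = 370/3 ≈ 123.33)
((0 + 0)*(Z + 6))*N = ((0 + 0)*(-2/3 + 6))*(370/3) = (0*(16/3))*(370/3) = 0*(370/3) = 0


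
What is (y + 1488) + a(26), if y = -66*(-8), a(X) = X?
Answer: 2042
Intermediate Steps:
y = 528
(y + 1488) + a(26) = (528 + 1488) + 26 = 2016 + 26 = 2042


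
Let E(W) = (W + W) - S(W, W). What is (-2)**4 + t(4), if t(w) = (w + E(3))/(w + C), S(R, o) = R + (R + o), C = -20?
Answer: 255/16 ≈ 15.938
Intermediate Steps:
S(R, o) = o + 2*R
E(W) = -W (E(W) = (W + W) - (W + 2*W) = 2*W - 3*W = -W)
t(w) = (-3 + w)/(-20 + w) (t(w) = (w - 1*3)/(w - 20) = (w - 3)/(-20 + w) = (-3 + w)/(-20 + w))
(-2)**4 + t(4) = (-2)**4 + (-3 + 4)/(-20 + 4) = 16 + 1/(-16) = 16 - 1/16*1 = 16 - 1/16 = 255/16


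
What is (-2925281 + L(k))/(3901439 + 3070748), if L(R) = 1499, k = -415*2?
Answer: -2923782/6972187 ≈ -0.41935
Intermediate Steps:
k = -830
(-2925281 + L(k))/(3901439 + 3070748) = (-2925281 + 1499)/(3901439 + 3070748) = -2923782/6972187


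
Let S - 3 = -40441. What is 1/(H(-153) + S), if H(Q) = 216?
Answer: -1/40222 ≈ -2.4862e-5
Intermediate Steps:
S = -40438 (S = 3 - 40441 = -40438)
1/(H(-153) + S) = 1/(216 - 40438) = 1/(-40222) = -1/40222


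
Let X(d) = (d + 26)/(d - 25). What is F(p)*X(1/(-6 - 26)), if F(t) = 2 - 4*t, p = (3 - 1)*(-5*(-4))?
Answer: 43766/267 ≈ 163.92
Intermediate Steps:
X(d) = (26 + d)/(-25 + d)
p = 40 (p = 2*20 = 40)
F(p)*X(1/(-6 - 26)) = (2 - 4*40)*((26 + 1/(-6 - 26))/(-25 + 1/(-6 - 26))) = (2 - 160)*((26 + 1/(-32))/(-25 + 1/(-32))) = -158*(26 - 1/32)/(-25 - 1/32) = -158*831/((-801/32)*32) = -(-5056)*831/(801*32) = -158*(-277/267) = 43766/267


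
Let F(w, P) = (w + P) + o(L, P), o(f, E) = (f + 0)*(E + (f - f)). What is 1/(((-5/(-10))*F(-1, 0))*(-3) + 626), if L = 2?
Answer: 2/1255 ≈ 0.0015936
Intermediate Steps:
o(f, E) = E*f (o(f, E) = f*(E + 0) = f*E = E*f)
F(w, P) = w + 3*P (F(w, P) = (w + P) + P*2 = (P + w) + 2*P = w + 3*P)
1/(((-5/(-10))*F(-1, 0))*(-3) + 626) = 1/(((-5/(-10))*(-1 + 3*0))*(-3) + 626) = 1/(((-5*(-⅒))*(-1 + 0))*(-3) + 626) = 1/(((½)*(-1))*(-3) + 626) = 1/(-½*(-3) + 626) = 1/(3/2 + 626) = 1/(1255/2) = 2/1255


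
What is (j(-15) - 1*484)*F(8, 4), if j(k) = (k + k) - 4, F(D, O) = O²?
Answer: -8288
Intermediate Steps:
j(k) = -4 + 2*k (j(k) = 2*k - 4 = -4 + 2*k)
(j(-15) - 1*484)*F(8, 4) = ((-4 + 2*(-15)) - 1*484)*4² = ((-4 - 30) - 484)*16 = (-34 - 484)*16 = -518*16 = -8288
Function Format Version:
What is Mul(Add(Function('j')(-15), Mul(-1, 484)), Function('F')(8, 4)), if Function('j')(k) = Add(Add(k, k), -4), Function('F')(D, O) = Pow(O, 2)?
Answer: -8288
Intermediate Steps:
Function('j')(k) = Add(-4, Mul(2, k)) (Function('j')(k) = Add(Mul(2, k), -4) = Add(-4, Mul(2, k)))
Mul(Add(Function('j')(-15), Mul(-1, 484)), Function('F')(8, 4)) = Mul(Add(Add(-4, Mul(2, -15)), Mul(-1, 484)), Pow(4, 2)) = Mul(Add(Add(-4, -30), -484), 16) = Mul(Add(-34, -484), 16) = Mul(-518, 16) = -8288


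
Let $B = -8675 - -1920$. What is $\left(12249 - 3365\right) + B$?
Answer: $2129$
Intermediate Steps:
$B = -6755$ ($B = -8675 + 1920 = -6755$)
$\left(12249 - 3365\right) + B = \left(12249 - 3365\right) - 6755 = 8884 - 6755 = 2129$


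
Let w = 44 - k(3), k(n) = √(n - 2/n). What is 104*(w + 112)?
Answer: 16224 - 104*√21/3 ≈ 16065.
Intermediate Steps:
w = 44 - √21/3 (w = 44 - √(3 - 2/3) = 44 - √(3 - 2*⅓) = 44 - √(3 - ⅔) = 44 - √(7/3) = 44 - √21/3 ≈ 42.472)
104*(w + 112) = 104*((44 - √21/3) + 112) = 104*(156 - √21/3) = 16224 - 104*√21/3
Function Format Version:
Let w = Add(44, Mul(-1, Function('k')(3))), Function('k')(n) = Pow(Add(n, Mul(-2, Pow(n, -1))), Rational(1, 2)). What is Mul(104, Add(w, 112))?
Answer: Add(16224, Mul(Rational(-104, 3), Pow(21, Rational(1, 2)))) ≈ 16065.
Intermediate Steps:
w = Add(44, Mul(Rational(-1, 3), Pow(21, Rational(1, 2)))) (w = Add(44, Mul(-1, Pow(Add(3, Mul(-2, Pow(3, -1))), Rational(1, 2)))) = Add(44, Mul(-1, Pow(Add(3, Mul(-2, Rational(1, 3))), Rational(1, 2)))) = Add(44, Mul(-1, Pow(Add(3, Rational(-2, 3)), Rational(1, 2)))) = Add(44, Mul(-1, Pow(Rational(7, 3), Rational(1, 2)))) = Add(44, Mul(-1, Mul(Rational(1, 3), Pow(21, Rational(1, 2))))) = Add(44, Mul(Rational(-1, 3), Pow(21, Rational(1, 2)))) ≈ 42.472)
Mul(104, Add(w, 112)) = Mul(104, Add(Add(44, Mul(Rational(-1, 3), Pow(21, Rational(1, 2)))), 112)) = Mul(104, Add(156, Mul(Rational(-1, 3), Pow(21, Rational(1, 2))))) = Add(16224, Mul(Rational(-104, 3), Pow(21, Rational(1, 2))))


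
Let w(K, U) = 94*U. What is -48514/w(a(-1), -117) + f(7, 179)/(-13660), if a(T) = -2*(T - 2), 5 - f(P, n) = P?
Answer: 165680809/37558170 ≈ 4.4113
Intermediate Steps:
f(P, n) = 5 - P
a(T) = 4 - 2*T (a(T) = -2*(-2 + T) = 4 - 2*T)
-48514/w(a(-1), -117) + f(7, 179)/(-13660) = -48514/(94*(-117)) + (5 - 1*7)/(-13660) = -48514/(-10998) + (5 - 7)*(-1/13660) = -48514*(-1/10998) - 2*(-1/13660) = 24257/5499 + 1/6830 = 165680809/37558170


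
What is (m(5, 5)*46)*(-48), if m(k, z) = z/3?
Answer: -3680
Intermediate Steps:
m(k, z) = z/3 (m(k, z) = z*(⅓) = z/3)
(m(5, 5)*46)*(-48) = (((⅓)*5)*46)*(-48) = ((5/3)*46)*(-48) = (230/3)*(-48) = -3680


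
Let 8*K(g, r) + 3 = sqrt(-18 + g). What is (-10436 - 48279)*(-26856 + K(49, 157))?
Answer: 12614976465/8 - 58715*sqrt(31)/8 ≈ 1.5768e+9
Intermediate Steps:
K(g, r) = -3/8 + sqrt(-18 + g)/8
(-10436 - 48279)*(-26856 + K(49, 157)) = (-10436 - 48279)*(-26856 + (-3/8 + sqrt(-18 + 49)/8)) = -58715*(-26856 + (-3/8 + sqrt(31)/8)) = -58715*(-214851/8 + sqrt(31)/8) = 12614976465/8 - 58715*sqrt(31)/8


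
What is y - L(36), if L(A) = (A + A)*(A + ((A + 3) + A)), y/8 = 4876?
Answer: 31016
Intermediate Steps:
y = 39008 (y = 8*4876 = 39008)
L(A) = 2*A*(3 + 3*A) (L(A) = (2*A)*(A + ((3 + A) + A)) = (2*A)*(A + (3 + 2*A)) = (2*A)*(3 + 3*A) = 2*A*(3 + 3*A))
y - L(36) = 39008 - 6*36*(1 + 36) = 39008 - 6*36*37 = 39008 - 1*7992 = 39008 - 7992 = 31016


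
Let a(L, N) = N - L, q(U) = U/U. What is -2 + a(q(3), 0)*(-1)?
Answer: -1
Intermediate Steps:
q(U) = 1
-2 + a(q(3), 0)*(-1) = -2 + (0 - 1*1)*(-1) = -2 + (0 - 1)*(-1) = -2 - 1*(-1) = -2 + 1 = -1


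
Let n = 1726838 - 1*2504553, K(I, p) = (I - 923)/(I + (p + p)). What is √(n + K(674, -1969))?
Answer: 3*I*√1598290581/136 ≈ 881.88*I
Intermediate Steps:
K(I, p) = (-923 + I)/(I + 2*p)
n = -777715 (n = 1726838 - 2504553 = -777715)
√(n + K(674, -1969)) = √(-777715 + (-923 + 674)/(674 + 2*(-1969))) = √(-777715 - 249/(674 - 3938)) = √(-777715 - 249/(-3264)) = √(-777715 - 1/3264*(-249)) = √(-777715 + 83/1088) = √(-846153837/1088) = 3*I*√1598290581/136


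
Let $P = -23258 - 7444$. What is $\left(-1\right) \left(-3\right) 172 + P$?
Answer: $-30186$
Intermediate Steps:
$P = -30702$
$\left(-1\right) \left(-3\right) 172 + P = \left(-1\right) \left(-3\right) 172 - 30702 = 3 \cdot 172 - 30702 = 516 - 30702 = -30186$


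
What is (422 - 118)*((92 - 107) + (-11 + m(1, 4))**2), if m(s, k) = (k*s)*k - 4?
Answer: -4256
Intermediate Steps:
m(s, k) = -4 + s*k**2 (m(s, k) = s*k**2 - 4 = -4 + s*k**2)
(422 - 118)*((92 - 107) + (-11 + m(1, 4))**2) = (422 - 118)*((92 - 107) + (-11 + (-4 + 1*4**2))**2) = 304*(-15 + (-11 + (-4 + 1*16))**2) = 304*(-15 + (-11 + (-4 + 16))**2) = 304*(-15 + (-11 + 12)**2) = 304*(-15 + 1**2) = 304*(-15 + 1) = 304*(-14) = -4256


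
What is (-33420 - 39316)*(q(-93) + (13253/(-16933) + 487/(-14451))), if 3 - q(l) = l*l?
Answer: 153899588883286912/244698783 ≈ 6.2893e+8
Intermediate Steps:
q(l) = 3 - l**2 (q(l) = 3 - l*l = 3 - l**2)
(-33420 - 39316)*(q(-93) + (13253/(-16933) + 487/(-14451))) = (-33420 - 39316)*((3 - 1*(-93)**2) + (13253/(-16933) + 487/(-14451))) = -72736*((3 - 1*8649) + (13253*(-1/16933) + 487*(-1/14451))) = -72736*((3 - 8649) + (-13253/16933 - 487/14451)) = -72736*(-8646 - 199765474/244698783) = -72736*(-2115865443292/244698783) = 153899588883286912/244698783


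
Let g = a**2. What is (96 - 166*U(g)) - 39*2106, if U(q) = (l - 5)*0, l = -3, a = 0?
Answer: -82038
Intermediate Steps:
g = 0 (g = 0**2 = 0)
U(q) = 0 (U(q) = (-3 - 5)*0 = -8*0 = 0)
(96 - 166*U(g)) - 39*2106 = (96 - 166*0) - 39*2106 = (96 + 0) - 1*82134 = 96 - 82134 = -82038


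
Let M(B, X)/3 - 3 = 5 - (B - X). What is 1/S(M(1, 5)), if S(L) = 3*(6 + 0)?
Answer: 1/18 ≈ 0.055556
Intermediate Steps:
M(B, X) = 24 - 3*B + 3*X (M(B, X) = 9 + 3*(5 - (B - X)) = 9 + 3*(5 + (X - B)) = 9 + 3*(5 + X - B) = 9 + (15 - 3*B + 3*X) = 24 - 3*B + 3*X)
S(L) = 18 (S(L) = 3*6 = 18)
1/S(M(1, 5)) = 1/18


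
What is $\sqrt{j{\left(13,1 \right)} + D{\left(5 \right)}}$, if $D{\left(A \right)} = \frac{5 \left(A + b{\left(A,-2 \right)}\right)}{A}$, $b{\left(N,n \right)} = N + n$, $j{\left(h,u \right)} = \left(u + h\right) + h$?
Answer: $\sqrt{35} \approx 5.9161$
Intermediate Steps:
$j{\left(h,u \right)} = u + 2 h$ ($j{\left(h,u \right)} = \left(h + u\right) + h = u + 2 h$)
$D{\left(A \right)} = \frac{-10 + 10 A}{A}$ ($D{\left(A \right)} = \frac{5 \left(A + \left(A - 2\right)\right)}{A} = \frac{5 \left(A + \left(-2 + A\right)\right)}{A} = \frac{5 \left(-2 + 2 A\right)}{A} = \frac{-10 + 10 A}{A}$)
$\sqrt{j{\left(13,1 \right)} + D{\left(5 \right)}} = \sqrt{\left(1 + 2 \cdot 13\right) + \left(10 - \frac{10}{5}\right)} = \sqrt{\left(1 + 26\right) + \left(10 - 2\right)} = \sqrt{27 + \left(10 - 2\right)} = \sqrt{27 + 8} = \sqrt{35}$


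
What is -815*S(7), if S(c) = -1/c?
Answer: 815/7 ≈ 116.43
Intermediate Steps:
-815*S(7) = -(-815)/7 = -815*(-1/7) = 815/7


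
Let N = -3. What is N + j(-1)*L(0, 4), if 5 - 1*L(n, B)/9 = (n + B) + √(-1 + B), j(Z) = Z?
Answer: -12 + 9*√3 ≈ 3.5885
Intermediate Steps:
L(n, B) = 45 - 9*B - 9*n - 9*√(-1 + B) (L(n, B) = 45 - 9*((n + B) + √(-1 + B)) = 45 - 9*((B + n) + √(-1 + B)) = 45 - 9*(B + n + √(-1 + B)) = 45 + (-9*B - 9*n - 9*√(-1 + B)) = 45 - 9*B - 9*n - 9*√(-1 + B))
N + j(-1)*L(0, 4) = -3 - (45 - 9*4 - 9*0 - 9*√(-1 + 4)) = -3 - (45 - 36 + 0 - 9*√3) = -3 - (9 - 9*√3) = -3 + (-9 + 9*√3) = -12 + 9*√3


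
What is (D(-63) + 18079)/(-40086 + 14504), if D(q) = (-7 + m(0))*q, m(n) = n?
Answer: -9260/12791 ≈ -0.72395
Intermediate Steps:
D(q) = -7*q (D(q) = (-7 + 0)*q = -7*q)
(D(-63) + 18079)/(-40086 + 14504) = (-7*(-63) + 18079)/(-40086 + 14504) = (441 + 18079)/(-25582) = 18520*(-1/25582) = -9260/12791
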